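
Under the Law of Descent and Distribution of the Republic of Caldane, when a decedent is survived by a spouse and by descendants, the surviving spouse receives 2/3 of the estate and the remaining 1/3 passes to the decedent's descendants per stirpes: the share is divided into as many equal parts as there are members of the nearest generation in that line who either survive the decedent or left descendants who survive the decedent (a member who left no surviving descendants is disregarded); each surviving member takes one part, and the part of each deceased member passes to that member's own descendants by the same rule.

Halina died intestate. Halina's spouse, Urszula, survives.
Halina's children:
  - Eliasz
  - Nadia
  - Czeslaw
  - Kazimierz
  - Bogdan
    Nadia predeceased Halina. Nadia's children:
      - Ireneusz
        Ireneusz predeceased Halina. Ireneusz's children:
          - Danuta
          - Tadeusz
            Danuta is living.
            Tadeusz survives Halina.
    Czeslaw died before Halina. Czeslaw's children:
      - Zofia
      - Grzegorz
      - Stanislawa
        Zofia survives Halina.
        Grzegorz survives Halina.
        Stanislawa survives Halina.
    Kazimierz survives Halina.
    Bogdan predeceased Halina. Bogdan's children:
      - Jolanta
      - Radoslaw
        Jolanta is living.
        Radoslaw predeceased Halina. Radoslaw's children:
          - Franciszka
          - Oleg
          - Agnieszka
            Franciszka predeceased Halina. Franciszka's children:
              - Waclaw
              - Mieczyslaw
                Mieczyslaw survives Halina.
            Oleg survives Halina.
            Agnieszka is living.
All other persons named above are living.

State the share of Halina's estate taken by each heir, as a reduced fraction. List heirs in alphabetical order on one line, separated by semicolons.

Agnieszka 1/90; Danuta 1/30; Eliasz 1/15; Grzegorz 1/45; Jolanta 1/30; Kazimierz 1/15; Mieczyslaw 1/180; Oleg 1/90; Stanislawa 1/45; Tadeusz 1/30; Urszula 2/3; Waclaw 1/180; Zofia 1/45

Urszula, as surviving spouse, takes 2/3.
The remaining 1/3 passes to Halina's descendants per stirpes.
The 1/3 is divided into 5 equal shares of 1/15 among Eliasz, Nadia, Czeslaw, Kazimierz, Bogdan.
Eliasz is living and takes 1/15.
Nadia predeceased; the 1/15 allotted to Nadia's branch passes to Nadia's issue by representation.
Ireneusz's line is the sole branch at this level, so the full 1/15 passes to Ireneusz's issue by representation.
The 1/15 is divided into 2 equal shares of 1/30 among Danuta, Tadeusz.
Danuta is living and takes 1/30.
Tadeusz is living and takes 1/30.
Czeslaw predeceased; the 1/15 allotted to Czeslaw's branch passes to Czeslaw's issue by representation.
The 1/15 is divided into 3 equal shares of 1/45 among Zofia, Grzegorz, Stanislawa.
Zofia is living and takes 1/45.
Grzegorz is living and takes 1/45.
Stanislawa is living and takes 1/45.
Kazimierz is living and takes 1/15.
Bogdan predeceased; the 1/15 allotted to Bogdan's branch passes to Bogdan's issue by representation.
The 1/15 is divided into 2 equal shares of 1/30 among Jolanta, Radoslaw.
Jolanta is living and takes 1/30.
Radoslaw predeceased; the 1/30 allotted to Radoslaw's branch passes to Radoslaw's issue by representation.
The 1/30 is divided into 3 equal shares of 1/90 among Franciszka, Oleg, Agnieszka.
Franciszka predeceased; the 1/90 allotted to Franciszka's branch passes to Franciszka's issue by representation.
The 1/90 is divided into 2 equal shares of 1/180 among Waclaw, Mieczyslaw.
Waclaw is living and takes 1/180.
Mieczyslaw is living and takes 1/180.
Oleg is living and takes 1/90.
Agnieszka is living and takes 1/90.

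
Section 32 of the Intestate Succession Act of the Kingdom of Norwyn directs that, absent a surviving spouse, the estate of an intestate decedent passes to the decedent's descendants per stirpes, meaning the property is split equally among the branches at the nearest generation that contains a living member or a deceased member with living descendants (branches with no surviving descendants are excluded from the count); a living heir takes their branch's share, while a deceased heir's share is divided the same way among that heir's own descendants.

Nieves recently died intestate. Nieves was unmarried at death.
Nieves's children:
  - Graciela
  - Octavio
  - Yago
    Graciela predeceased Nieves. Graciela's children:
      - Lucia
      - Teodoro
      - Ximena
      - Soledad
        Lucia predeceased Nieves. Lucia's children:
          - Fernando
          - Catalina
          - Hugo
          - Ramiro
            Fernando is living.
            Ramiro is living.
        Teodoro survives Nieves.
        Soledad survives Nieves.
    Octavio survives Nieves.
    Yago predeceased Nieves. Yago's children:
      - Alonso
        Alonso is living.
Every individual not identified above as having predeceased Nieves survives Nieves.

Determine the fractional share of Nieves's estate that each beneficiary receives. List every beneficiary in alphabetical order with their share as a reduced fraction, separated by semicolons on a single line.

There is no surviving spouse, so the entire estate passes to Nieves's descendants per stirpes.
The estate is divided into 3 equal shares of 1/3 among Graciela, Octavio, Yago.
Graciela predeceased; the 1/3 allotted to Graciela's branch passes to Graciela's issue by representation.
The 1/3 is divided into 4 equal shares of 1/12 among Lucia, Teodoro, Ximena, Soledad.
Lucia predeceased; the 1/12 allotted to Lucia's branch passes to Lucia's issue by representation.
The 1/12 is divided into 4 equal shares of 1/48 among Fernando, Catalina, Hugo, Ramiro.
Fernando is living and takes 1/48.
Catalina is living and takes 1/48.
Hugo is living and takes 1/48.
Ramiro is living and takes 1/48.
Teodoro is living and takes 1/12.
Ximena is living and takes 1/12.
Soledad is living and takes 1/12.
Octavio is living and takes 1/3.
Yago predeceased; the 1/3 allotted to Yago's branch passes to Yago's issue by representation.
Alonso is the sole taker at this level and receives the full 1/3.

Alonso 1/3; Catalina 1/48; Fernando 1/48; Hugo 1/48; Octavio 1/3; Ramiro 1/48; Soledad 1/12; Teodoro 1/12; Ximena 1/12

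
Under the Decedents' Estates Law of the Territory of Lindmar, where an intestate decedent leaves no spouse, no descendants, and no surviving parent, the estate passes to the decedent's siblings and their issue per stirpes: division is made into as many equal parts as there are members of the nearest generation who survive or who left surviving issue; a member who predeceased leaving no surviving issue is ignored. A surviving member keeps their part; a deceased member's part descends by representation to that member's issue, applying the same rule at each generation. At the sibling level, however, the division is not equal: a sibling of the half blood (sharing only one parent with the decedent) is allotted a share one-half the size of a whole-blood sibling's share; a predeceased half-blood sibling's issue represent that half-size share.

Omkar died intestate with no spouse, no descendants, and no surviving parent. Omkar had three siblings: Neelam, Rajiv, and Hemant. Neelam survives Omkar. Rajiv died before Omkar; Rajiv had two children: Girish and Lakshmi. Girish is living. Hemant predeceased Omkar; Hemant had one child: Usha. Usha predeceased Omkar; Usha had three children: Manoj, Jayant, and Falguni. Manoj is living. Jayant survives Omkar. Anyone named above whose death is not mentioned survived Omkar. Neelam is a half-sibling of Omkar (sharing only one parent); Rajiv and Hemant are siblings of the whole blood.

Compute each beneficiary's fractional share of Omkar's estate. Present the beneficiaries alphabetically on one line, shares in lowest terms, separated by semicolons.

Falguni 2/15; Girish 1/5; Jayant 2/15; Lakshmi 1/5; Manoj 2/15; Neelam 1/5

No spouse, descendants, or parent survives, so the estate passes to Omkar's siblings per stirpes.
Half-blood siblings count for one-half the weight of whole-blood siblings at the initial division.
Dividing 1 in proportion to weights (total weight 5/2): Neelam (weight 1/2) → 1/5; Rajiv (weight 1) → 2/5; Hemant (weight 1) → 2/5.
Neelam is living and takes 1/5.
Rajiv predeceased; the 2/5 allotted to Rajiv's branch passes to Rajiv's issue by representation.
The 2/5 is divided into 2 equal shares of 1/5 among Girish, Lakshmi.
Girish is living and takes 1/5.
Lakshmi is living and takes 1/5.
Hemant predeceased; the 2/5 allotted to Hemant's branch passes to Hemant's issue by representation.
Usha's line is the sole branch at this level, so the full 2/5 passes to Usha's issue by representation.
The 2/5 is divided into 3 equal shares of 2/15 among Manoj, Jayant, Falguni.
Manoj is living and takes 2/15.
Jayant is living and takes 2/15.
Falguni is living and takes 2/15.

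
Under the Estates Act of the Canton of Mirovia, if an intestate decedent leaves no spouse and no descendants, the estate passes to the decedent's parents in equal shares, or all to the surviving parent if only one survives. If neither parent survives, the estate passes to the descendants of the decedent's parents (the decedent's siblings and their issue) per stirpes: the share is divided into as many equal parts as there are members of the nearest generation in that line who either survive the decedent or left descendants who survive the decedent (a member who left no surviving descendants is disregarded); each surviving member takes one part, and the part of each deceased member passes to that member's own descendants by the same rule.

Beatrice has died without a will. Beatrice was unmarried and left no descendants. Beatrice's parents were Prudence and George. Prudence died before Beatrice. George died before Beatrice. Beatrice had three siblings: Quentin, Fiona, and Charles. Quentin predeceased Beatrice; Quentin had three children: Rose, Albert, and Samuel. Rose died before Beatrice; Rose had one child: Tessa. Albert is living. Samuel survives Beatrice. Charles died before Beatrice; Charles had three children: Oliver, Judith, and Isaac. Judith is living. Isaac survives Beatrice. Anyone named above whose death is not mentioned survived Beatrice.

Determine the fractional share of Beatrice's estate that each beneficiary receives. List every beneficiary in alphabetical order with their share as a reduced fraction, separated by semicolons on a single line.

Neither parent survives and there are no descendants, so the estate passes to Beatrice's siblings and their issue per stirpes.
The estate is divided into 3 equal shares of 1/3 among Quentin, Fiona, Charles.
Quentin predeceased; the 1/3 allotted to Quentin's branch passes to Quentin's issue by representation.
The 1/3 is divided into 3 equal shares of 1/9 among Rose, Albert, Samuel.
Rose predeceased; the 1/9 allotted to Rose's branch passes to Rose's issue by representation.
Tessa is the sole taker at this level and receives the full 1/9.
Albert is living and takes 1/9.
Samuel is living and takes 1/9.
Fiona is living and takes 1/3.
Charles predeceased; the 1/3 allotted to Charles's branch passes to Charles's issue by representation.
The 1/3 is divided into 3 equal shares of 1/9 among Oliver, Judith, Isaac.
Oliver is living and takes 1/9.
Judith is living and takes 1/9.
Isaac is living and takes 1/9.

Albert 1/9; Fiona 1/3; Isaac 1/9; Judith 1/9; Oliver 1/9; Samuel 1/9; Tessa 1/9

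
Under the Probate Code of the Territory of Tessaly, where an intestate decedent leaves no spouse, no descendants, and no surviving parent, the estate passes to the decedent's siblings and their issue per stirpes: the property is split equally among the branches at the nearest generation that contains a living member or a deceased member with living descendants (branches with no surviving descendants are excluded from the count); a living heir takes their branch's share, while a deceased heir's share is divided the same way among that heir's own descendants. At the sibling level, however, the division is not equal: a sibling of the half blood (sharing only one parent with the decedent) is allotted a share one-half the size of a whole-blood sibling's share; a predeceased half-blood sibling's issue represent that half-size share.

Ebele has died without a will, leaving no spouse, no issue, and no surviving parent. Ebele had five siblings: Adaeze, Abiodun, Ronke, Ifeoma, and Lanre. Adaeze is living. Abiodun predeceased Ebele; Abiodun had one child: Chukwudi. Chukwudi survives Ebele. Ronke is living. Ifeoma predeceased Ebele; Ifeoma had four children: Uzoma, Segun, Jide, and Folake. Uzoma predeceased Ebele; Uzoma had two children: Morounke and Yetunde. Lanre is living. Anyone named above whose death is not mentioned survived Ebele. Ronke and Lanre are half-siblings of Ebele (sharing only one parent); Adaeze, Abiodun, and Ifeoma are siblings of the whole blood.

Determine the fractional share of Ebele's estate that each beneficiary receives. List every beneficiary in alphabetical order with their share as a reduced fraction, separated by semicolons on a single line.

Adaeze 1/4; Chukwudi 1/4; Folake 1/16; Jide 1/16; Lanre 1/8; Morounke 1/32; Ronke 1/8; Segun 1/16; Yetunde 1/32

No spouse, descendants, or parent survives, so the estate passes to Ebele's siblings per stirpes.
Half-blood siblings count for one-half the weight of whole-blood siblings at the initial division.
Dividing 1 in proportion to weights (total weight 4): Adaeze (weight 1) → 1/4; Abiodun (weight 1) → 1/4; Ronke (weight 1/2) → 1/8; Ifeoma (weight 1) → 1/4; Lanre (weight 1/2) → 1/8.
Adaeze is living and takes 1/4.
Abiodun predeceased; the 1/4 allotted to Abiodun's branch passes to Abiodun's issue by representation.
Chukwudi is the sole taker at this level and receives the full 1/4.
Ronke is living and takes 1/8.
Ifeoma predeceased; the 1/4 allotted to Ifeoma's branch passes to Ifeoma's issue by representation.
The 1/4 is divided into 4 equal shares of 1/16 among Uzoma, Segun, Jide, Folake.
Uzoma predeceased; the 1/16 allotted to Uzoma's branch passes to Uzoma's issue by representation.
The 1/16 is divided into 2 equal shares of 1/32 among Morounke, Yetunde.
Morounke is living and takes 1/32.
Yetunde is living and takes 1/32.
Segun is living and takes 1/16.
Jide is living and takes 1/16.
Folake is living and takes 1/16.
Lanre is living and takes 1/8.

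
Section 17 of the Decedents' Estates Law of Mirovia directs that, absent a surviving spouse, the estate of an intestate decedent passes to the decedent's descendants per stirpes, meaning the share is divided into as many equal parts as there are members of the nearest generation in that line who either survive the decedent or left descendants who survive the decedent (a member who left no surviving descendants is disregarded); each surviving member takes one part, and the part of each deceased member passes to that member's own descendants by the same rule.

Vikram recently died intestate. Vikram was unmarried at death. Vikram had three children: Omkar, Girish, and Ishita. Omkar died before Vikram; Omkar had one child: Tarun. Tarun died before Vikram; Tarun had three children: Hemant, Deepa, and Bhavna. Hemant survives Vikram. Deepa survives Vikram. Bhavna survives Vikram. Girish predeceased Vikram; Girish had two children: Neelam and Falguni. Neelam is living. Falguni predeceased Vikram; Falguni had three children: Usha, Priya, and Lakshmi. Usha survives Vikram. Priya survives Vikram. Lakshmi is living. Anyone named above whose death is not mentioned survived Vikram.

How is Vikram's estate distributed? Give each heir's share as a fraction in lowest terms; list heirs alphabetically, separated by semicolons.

Bhavna 1/9; Deepa 1/9; Hemant 1/9; Ishita 1/3; Lakshmi 1/18; Neelam 1/6; Priya 1/18; Usha 1/18

There is no surviving spouse, so the entire estate passes to Vikram's descendants per stirpes.
The estate is divided into 3 equal shares of 1/3 among Omkar, Girish, Ishita.
Omkar predeceased; the 1/3 allotted to Omkar's branch passes to Omkar's issue by representation.
Tarun's line is the sole branch at this level, so the full 1/3 passes to Tarun's issue by representation.
The 1/3 is divided into 3 equal shares of 1/9 among Hemant, Deepa, Bhavna.
Hemant is living and takes 1/9.
Deepa is living and takes 1/9.
Bhavna is living and takes 1/9.
Girish predeceased; the 1/3 allotted to Girish's branch passes to Girish's issue by representation.
The 1/3 is divided into 2 equal shares of 1/6 among Neelam, Falguni.
Neelam is living and takes 1/6.
Falguni predeceased; the 1/6 allotted to Falguni's branch passes to Falguni's issue by representation.
The 1/6 is divided into 3 equal shares of 1/18 among Usha, Priya, Lakshmi.
Usha is living and takes 1/18.
Priya is living and takes 1/18.
Lakshmi is living and takes 1/18.
Ishita is living and takes 1/3.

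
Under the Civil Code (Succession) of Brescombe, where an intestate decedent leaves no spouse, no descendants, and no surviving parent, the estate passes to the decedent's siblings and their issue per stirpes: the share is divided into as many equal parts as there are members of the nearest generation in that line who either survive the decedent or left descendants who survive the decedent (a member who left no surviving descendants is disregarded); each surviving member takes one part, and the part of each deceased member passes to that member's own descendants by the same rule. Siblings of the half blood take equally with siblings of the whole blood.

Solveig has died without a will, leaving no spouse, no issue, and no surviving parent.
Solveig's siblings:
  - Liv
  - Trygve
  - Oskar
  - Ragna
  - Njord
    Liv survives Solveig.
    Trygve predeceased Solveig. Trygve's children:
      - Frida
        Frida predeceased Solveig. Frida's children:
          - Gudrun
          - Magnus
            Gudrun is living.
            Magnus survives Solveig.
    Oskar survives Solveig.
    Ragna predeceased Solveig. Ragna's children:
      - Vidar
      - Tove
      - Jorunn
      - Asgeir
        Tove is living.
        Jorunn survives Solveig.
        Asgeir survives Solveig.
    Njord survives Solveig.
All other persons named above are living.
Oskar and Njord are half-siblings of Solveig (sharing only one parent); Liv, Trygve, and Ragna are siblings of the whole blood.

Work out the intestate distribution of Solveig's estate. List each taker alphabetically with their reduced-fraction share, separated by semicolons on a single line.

Asgeir 1/20; Gudrun 1/10; Jorunn 1/20; Liv 1/5; Magnus 1/10; Njord 1/5; Oskar 1/5; Tove 1/20; Vidar 1/20

No spouse, descendants, or parent survives, so the estate passes to Solveig's siblings per stirpes.
Half-blood and whole-blood siblings take equally under the stated rule.
The estate is divided into 5 equal shares of 1/5 among Liv, Trygve, Oskar, Ragna, Njord.
Liv is living and takes 1/5.
Trygve predeceased; the 1/5 allotted to Trygve's branch passes to Trygve's issue by representation.
Frida's line is the sole branch at this level, so the full 1/5 passes to Frida's issue by representation.
The 1/5 is divided into 2 equal shares of 1/10 among Gudrun, Magnus.
Gudrun is living and takes 1/10.
Magnus is living and takes 1/10.
Oskar is living and takes 1/5.
Ragna predeceased; the 1/5 allotted to Ragna's branch passes to Ragna's issue by representation.
The 1/5 is divided into 4 equal shares of 1/20 among Vidar, Tove, Jorunn, Asgeir.
Vidar is living and takes 1/20.
Tove is living and takes 1/20.
Jorunn is living and takes 1/20.
Asgeir is living and takes 1/20.
Njord is living and takes 1/5.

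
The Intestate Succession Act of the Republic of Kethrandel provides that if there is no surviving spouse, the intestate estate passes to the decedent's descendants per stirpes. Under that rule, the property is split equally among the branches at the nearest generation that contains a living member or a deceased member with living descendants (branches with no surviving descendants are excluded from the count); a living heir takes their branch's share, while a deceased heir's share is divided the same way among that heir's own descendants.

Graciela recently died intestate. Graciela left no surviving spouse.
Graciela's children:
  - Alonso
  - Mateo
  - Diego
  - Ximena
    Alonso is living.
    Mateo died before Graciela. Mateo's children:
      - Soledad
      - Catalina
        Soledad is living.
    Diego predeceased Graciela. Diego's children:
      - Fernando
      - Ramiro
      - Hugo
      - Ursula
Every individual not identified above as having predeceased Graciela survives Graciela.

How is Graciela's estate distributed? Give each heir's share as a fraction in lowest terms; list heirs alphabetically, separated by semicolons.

There is no surviving spouse, so the entire estate passes to Graciela's descendants per stirpes.
The estate is divided into 4 equal shares of 1/4 among Alonso, Mateo, Diego, Ximena.
Alonso is living and takes 1/4.
Mateo predeceased; the 1/4 allotted to Mateo's branch passes to Mateo's issue by representation.
The 1/4 is divided into 2 equal shares of 1/8 among Soledad, Catalina.
Soledad is living and takes 1/8.
Catalina is living and takes 1/8.
Diego predeceased; the 1/4 allotted to Diego's branch passes to Diego's issue by representation.
The 1/4 is divided into 4 equal shares of 1/16 among Fernando, Ramiro, Hugo, Ursula.
Fernando is living and takes 1/16.
Ramiro is living and takes 1/16.
Hugo is living and takes 1/16.
Ursula is living and takes 1/16.
Ximena is living and takes 1/4.

Alonso 1/4; Catalina 1/8; Fernando 1/16; Hugo 1/16; Ramiro 1/16; Soledad 1/8; Ursula 1/16; Ximena 1/4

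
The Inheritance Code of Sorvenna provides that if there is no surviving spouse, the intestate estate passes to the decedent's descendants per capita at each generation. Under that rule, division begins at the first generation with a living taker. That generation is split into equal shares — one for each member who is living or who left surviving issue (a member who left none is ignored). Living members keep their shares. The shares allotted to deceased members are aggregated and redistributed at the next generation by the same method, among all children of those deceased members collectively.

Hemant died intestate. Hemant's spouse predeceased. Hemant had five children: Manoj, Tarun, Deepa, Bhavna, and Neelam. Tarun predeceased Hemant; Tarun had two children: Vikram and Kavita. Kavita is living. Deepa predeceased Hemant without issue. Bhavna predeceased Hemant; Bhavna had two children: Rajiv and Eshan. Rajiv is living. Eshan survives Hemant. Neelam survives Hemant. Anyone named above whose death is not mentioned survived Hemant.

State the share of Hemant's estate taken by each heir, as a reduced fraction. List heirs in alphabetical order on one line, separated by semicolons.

There is no surviving spouse, so the entire estate passes to Hemant's descendants per capita at each generation.
At generation 1 (Manoj, Tarun, Bhavna, Neelam) there are 4 shares of (1)/4 = 1/4 each.
Living: Manoj and Neelam — each takes 1/4.
Deceased: Tarun and Bhavna. Their combined 1/2 is pooled and carried to generation 2.
At generation 2 (Vikram, Kavita, Rajiv, Eshan) there are 4 shares of (1/2)/4 = 1/8 each.
Living: Vikram, Kavita, Rajiv, and Eshan — each takes 1/8.

Eshan 1/8; Kavita 1/8; Manoj 1/4; Neelam 1/4; Rajiv 1/8; Vikram 1/8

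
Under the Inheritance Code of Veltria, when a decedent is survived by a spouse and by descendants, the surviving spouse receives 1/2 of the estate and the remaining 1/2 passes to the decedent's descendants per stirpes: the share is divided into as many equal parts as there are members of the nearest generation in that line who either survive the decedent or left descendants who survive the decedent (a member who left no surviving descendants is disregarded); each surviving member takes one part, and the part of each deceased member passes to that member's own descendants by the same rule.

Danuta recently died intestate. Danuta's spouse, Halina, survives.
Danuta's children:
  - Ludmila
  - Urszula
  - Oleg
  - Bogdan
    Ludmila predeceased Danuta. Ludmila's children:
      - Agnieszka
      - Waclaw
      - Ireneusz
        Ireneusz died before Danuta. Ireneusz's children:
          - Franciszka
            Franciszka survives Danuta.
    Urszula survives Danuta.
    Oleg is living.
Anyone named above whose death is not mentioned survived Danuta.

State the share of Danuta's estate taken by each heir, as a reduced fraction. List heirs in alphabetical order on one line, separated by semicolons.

Agnieszka 1/24; Bogdan 1/8; Franciszka 1/24; Halina 1/2; Oleg 1/8; Urszula 1/8; Waclaw 1/24

Halina, as surviving spouse, takes 1/2.
The remaining 1/2 passes to Danuta's descendants per stirpes.
The 1/2 is divided into 4 equal shares of 1/8 among Ludmila, Urszula, Oleg, Bogdan.
Ludmila predeceased; the 1/8 allotted to Ludmila's branch passes to Ludmila's issue by representation.
The 1/8 is divided into 3 equal shares of 1/24 among Agnieszka, Waclaw, Ireneusz.
Agnieszka is living and takes 1/24.
Waclaw is living and takes 1/24.
Ireneusz predeceased; the 1/24 allotted to Ireneusz's branch passes to Ireneusz's issue by representation.
Franciszka is the sole taker at this level and receives the full 1/24.
Urszula is living and takes 1/8.
Oleg is living and takes 1/8.
Bogdan is living and takes 1/8.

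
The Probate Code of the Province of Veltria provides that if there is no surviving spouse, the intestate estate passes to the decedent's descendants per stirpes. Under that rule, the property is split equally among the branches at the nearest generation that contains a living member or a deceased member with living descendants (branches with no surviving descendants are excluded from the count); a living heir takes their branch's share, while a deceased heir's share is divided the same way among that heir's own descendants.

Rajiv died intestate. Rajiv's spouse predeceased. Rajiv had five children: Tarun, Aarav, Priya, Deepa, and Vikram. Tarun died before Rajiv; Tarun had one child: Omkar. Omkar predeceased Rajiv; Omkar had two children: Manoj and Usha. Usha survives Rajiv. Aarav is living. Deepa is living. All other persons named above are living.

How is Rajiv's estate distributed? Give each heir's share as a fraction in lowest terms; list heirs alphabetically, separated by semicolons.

Aarav 1/5; Deepa 1/5; Manoj 1/10; Priya 1/5; Usha 1/10; Vikram 1/5

There is no surviving spouse, so the entire estate passes to Rajiv's descendants per stirpes.
The estate is divided into 5 equal shares of 1/5 among Tarun, Aarav, Priya, Deepa, Vikram.
Tarun predeceased; the 1/5 allotted to Tarun's branch passes to Tarun's issue by representation.
Omkar's line is the sole branch at this level, so the full 1/5 passes to Omkar's issue by representation.
The 1/5 is divided into 2 equal shares of 1/10 among Manoj, Usha.
Manoj is living and takes 1/10.
Usha is living and takes 1/10.
Aarav is living and takes 1/5.
Priya is living and takes 1/5.
Deepa is living and takes 1/5.
Vikram is living and takes 1/5.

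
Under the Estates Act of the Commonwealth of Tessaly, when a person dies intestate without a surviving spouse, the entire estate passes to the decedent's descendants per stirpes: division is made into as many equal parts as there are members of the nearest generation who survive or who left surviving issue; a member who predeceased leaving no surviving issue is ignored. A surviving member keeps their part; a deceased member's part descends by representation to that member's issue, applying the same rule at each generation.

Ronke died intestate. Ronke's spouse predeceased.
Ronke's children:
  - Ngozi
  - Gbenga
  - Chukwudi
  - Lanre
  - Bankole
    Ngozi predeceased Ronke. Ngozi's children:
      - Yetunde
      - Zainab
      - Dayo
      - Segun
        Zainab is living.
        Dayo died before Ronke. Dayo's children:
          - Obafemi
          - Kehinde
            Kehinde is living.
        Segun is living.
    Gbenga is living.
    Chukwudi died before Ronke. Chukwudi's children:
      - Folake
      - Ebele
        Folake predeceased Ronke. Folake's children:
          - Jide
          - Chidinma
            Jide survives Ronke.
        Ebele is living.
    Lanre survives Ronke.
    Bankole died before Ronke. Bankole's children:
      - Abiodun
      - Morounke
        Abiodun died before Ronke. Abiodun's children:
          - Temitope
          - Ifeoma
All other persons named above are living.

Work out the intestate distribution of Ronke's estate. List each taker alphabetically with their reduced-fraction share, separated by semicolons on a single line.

Chidinma 1/20; Ebele 1/10; Gbenga 1/5; Ifeoma 1/20; Jide 1/20; Kehinde 1/40; Lanre 1/5; Morounke 1/10; Obafemi 1/40; Segun 1/20; Temitope 1/20; Yetunde 1/20; Zainab 1/20

There is no surviving spouse, so the entire estate passes to Ronke's descendants per stirpes.
The estate is divided into 5 equal shares of 1/5 among Ngozi, Gbenga, Chukwudi, Lanre, Bankole.
Ngozi predeceased; the 1/5 allotted to Ngozi's branch passes to Ngozi's issue by representation.
The 1/5 is divided into 4 equal shares of 1/20 among Yetunde, Zainab, Dayo, Segun.
Yetunde is living and takes 1/20.
Zainab is living and takes 1/20.
Dayo predeceased; the 1/20 allotted to Dayo's branch passes to Dayo's issue by representation.
The 1/20 is divided into 2 equal shares of 1/40 among Obafemi, Kehinde.
Obafemi is living and takes 1/40.
Kehinde is living and takes 1/40.
Segun is living and takes 1/20.
Gbenga is living and takes 1/5.
Chukwudi predeceased; the 1/5 allotted to Chukwudi's branch passes to Chukwudi's issue by representation.
The 1/5 is divided into 2 equal shares of 1/10 among Folake, Ebele.
Folake predeceased; the 1/10 allotted to Folake's branch passes to Folake's issue by representation.
The 1/10 is divided into 2 equal shares of 1/20 among Jide, Chidinma.
Jide is living and takes 1/20.
Chidinma is living and takes 1/20.
Ebele is living and takes 1/10.
Lanre is living and takes 1/5.
Bankole predeceased; the 1/5 allotted to Bankole's branch passes to Bankole's issue by representation.
The 1/5 is divided into 2 equal shares of 1/10 among Abiodun, Morounke.
Abiodun predeceased; the 1/10 allotted to Abiodun's branch passes to Abiodun's issue by representation.
The 1/10 is divided into 2 equal shares of 1/20 among Temitope, Ifeoma.
Temitope is living and takes 1/20.
Ifeoma is living and takes 1/20.
Morounke is living and takes 1/10.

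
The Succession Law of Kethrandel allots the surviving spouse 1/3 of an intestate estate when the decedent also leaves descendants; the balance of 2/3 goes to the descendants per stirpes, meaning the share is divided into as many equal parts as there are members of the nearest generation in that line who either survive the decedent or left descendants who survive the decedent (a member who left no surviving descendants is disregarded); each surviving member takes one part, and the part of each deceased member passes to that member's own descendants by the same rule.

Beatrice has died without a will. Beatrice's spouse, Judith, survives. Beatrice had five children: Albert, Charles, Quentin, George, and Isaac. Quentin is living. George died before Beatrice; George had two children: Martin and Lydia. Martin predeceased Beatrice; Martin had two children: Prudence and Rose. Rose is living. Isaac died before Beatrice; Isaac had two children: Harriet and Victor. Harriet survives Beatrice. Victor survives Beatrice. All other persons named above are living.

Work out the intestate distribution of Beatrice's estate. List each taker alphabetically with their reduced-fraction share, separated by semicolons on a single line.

Judith, as surviving spouse, takes 1/3.
The remaining 2/3 passes to Beatrice's descendants per stirpes.
The 2/3 is divided into 5 equal shares of 2/15 among Albert, Charles, Quentin, George, Isaac.
Albert is living and takes 2/15.
Charles is living and takes 2/15.
Quentin is living and takes 2/15.
George predeceased; the 2/15 allotted to George's branch passes to George's issue by representation.
The 2/15 is divided into 2 equal shares of 1/15 among Martin, Lydia.
Martin predeceased; the 1/15 allotted to Martin's branch passes to Martin's issue by representation.
The 1/15 is divided into 2 equal shares of 1/30 among Prudence, Rose.
Prudence is living and takes 1/30.
Rose is living and takes 1/30.
Lydia is living and takes 1/15.
Isaac predeceased; the 2/15 allotted to Isaac's branch passes to Isaac's issue by representation.
The 2/15 is divided into 2 equal shares of 1/15 among Harriet, Victor.
Harriet is living and takes 1/15.
Victor is living and takes 1/15.

Albert 2/15; Charles 2/15; Harriet 1/15; Judith 1/3; Lydia 1/15; Prudence 1/30; Quentin 2/15; Rose 1/30; Victor 1/15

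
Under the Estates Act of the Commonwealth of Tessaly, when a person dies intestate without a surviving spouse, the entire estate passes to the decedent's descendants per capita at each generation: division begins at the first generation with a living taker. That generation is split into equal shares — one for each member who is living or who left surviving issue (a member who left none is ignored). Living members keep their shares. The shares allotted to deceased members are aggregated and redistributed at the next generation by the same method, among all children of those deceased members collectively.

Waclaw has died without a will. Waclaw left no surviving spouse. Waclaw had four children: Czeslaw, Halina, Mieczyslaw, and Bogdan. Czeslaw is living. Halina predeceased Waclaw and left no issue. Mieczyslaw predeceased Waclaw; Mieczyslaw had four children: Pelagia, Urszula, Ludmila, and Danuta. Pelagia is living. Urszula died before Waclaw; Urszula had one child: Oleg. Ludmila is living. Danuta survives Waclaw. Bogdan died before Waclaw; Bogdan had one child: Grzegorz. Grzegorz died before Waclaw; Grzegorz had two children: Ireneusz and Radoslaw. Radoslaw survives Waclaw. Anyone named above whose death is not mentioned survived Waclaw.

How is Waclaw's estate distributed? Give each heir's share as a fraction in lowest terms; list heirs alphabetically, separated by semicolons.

Czeslaw 1/3; Danuta 2/15; Ireneusz 4/45; Ludmila 2/15; Oleg 4/45; Pelagia 2/15; Radoslaw 4/45

There is no surviving spouse, so the entire estate passes to Waclaw's descendants per capita at each generation.
At generation 1 (Czeslaw, Mieczyslaw, Bogdan) there are 3 shares of (1)/3 = 1/3 each.
Living: Czeslaw — each takes 1/3.
Deceased: Mieczyslaw and Bogdan. Their combined 2/3 is pooled and carried to generation 2.
At generation 2 (Pelagia, Urszula, Ludmila, Danuta, Grzegorz) there are 5 shares of (2/3)/5 = 2/15 each.
Living: Pelagia, Ludmila, and Danuta — each takes 2/15.
Deceased: Urszula and Grzegorz. Their combined 4/15 is pooled and carried to generation 3.
At generation 3 (Oleg, Ireneusz, Radoslaw) there are 3 shares of (4/15)/3 = 4/45 each.
Living: Oleg, Ireneusz, and Radoslaw — each takes 4/45.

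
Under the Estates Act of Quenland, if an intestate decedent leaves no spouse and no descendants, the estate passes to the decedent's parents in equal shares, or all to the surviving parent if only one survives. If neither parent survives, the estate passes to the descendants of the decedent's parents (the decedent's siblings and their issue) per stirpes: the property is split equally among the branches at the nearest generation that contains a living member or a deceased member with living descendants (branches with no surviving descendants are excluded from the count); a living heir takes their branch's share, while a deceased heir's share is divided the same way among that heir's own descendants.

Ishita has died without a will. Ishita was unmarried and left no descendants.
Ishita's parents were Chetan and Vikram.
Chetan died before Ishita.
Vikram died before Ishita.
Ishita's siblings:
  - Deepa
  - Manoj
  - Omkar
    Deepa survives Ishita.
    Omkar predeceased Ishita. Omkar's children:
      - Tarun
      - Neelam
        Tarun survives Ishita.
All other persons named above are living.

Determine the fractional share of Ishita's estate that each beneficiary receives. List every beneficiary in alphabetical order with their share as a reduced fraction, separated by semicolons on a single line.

Neither parent survives and there are no descendants, so the estate passes to Ishita's siblings and their issue per stirpes.
The estate is divided into 3 equal shares of 1/3 among Deepa, Manoj, Omkar.
Deepa is living and takes 1/3.
Manoj is living and takes 1/3.
Omkar predeceased; the 1/3 allotted to Omkar's branch passes to Omkar's issue by representation.
The 1/3 is divided into 2 equal shares of 1/6 among Tarun, Neelam.
Tarun is living and takes 1/6.
Neelam is living and takes 1/6.

Deepa 1/3; Manoj 1/3; Neelam 1/6; Tarun 1/6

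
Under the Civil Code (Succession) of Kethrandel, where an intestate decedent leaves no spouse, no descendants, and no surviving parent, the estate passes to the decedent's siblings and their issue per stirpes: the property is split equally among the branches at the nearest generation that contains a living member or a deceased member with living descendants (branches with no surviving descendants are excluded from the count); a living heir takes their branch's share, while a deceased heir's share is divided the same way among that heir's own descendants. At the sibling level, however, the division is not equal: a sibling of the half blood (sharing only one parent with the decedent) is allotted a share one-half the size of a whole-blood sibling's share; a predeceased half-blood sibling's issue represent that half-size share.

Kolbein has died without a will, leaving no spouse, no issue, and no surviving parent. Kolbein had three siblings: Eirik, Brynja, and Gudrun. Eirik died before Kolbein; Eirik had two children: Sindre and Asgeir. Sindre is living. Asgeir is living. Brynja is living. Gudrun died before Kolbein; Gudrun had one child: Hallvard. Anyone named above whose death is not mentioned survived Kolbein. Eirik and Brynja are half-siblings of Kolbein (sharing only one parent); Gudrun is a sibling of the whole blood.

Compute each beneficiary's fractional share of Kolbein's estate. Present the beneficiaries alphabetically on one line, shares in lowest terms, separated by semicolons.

Asgeir 1/8; Brynja 1/4; Hallvard 1/2; Sindre 1/8

No spouse, descendants, or parent survives, so the estate passes to Kolbein's siblings per stirpes.
Half-blood siblings count for one-half the weight of whole-blood siblings at the initial division.
Dividing 1 in proportion to weights (total weight 2): Eirik (weight 1/2) → 1/4; Brynja (weight 1/2) → 1/4; Gudrun (weight 1) → 1/2.
Eirik predeceased; the 1/4 allotted to Eirik's branch passes to Eirik's issue by representation.
The 1/4 is divided into 2 equal shares of 1/8 among Sindre, Asgeir.
Sindre is living and takes 1/8.
Asgeir is living and takes 1/8.
Brynja is living and takes 1/4.
Gudrun predeceased; the 1/2 allotted to Gudrun's branch passes to Gudrun's issue by representation.
Hallvard is the sole taker at this level and receives the full 1/2.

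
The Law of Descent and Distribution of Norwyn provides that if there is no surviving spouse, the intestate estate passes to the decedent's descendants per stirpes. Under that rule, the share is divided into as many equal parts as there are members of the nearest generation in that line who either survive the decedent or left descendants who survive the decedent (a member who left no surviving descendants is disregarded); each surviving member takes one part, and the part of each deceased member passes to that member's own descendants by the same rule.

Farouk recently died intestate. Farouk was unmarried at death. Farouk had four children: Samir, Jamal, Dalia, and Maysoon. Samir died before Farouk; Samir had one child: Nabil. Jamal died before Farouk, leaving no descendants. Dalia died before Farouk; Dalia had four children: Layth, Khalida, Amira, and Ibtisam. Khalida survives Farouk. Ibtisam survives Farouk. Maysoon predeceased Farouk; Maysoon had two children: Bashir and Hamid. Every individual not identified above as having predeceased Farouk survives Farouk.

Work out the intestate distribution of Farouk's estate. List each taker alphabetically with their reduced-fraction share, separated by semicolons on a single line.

Amira 1/12; Bashir 1/6; Hamid 1/6; Ibtisam 1/12; Khalida 1/12; Layth 1/12; Nabil 1/3

There is no surviving spouse, so the entire estate passes to Farouk's descendants per stirpes.
Jamal left no surviving issue, so that branch lapses and is disregarded.
The estate is divided into 3 equal shares of 1/3 among Samir, Dalia, Maysoon.
Samir predeceased; the 1/3 allotted to Samir's branch passes to Samir's issue by representation.
Nabil is the sole taker at this level and receives the full 1/3.
Dalia predeceased; the 1/3 allotted to Dalia's branch passes to Dalia's issue by representation.
The 1/3 is divided into 4 equal shares of 1/12 among Layth, Khalida, Amira, Ibtisam.
Layth is living and takes 1/12.
Khalida is living and takes 1/12.
Amira is living and takes 1/12.
Ibtisam is living and takes 1/12.
Maysoon predeceased; the 1/3 allotted to Maysoon's branch passes to Maysoon's issue by representation.
The 1/3 is divided into 2 equal shares of 1/6 among Bashir, Hamid.
Bashir is living and takes 1/6.
Hamid is living and takes 1/6.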